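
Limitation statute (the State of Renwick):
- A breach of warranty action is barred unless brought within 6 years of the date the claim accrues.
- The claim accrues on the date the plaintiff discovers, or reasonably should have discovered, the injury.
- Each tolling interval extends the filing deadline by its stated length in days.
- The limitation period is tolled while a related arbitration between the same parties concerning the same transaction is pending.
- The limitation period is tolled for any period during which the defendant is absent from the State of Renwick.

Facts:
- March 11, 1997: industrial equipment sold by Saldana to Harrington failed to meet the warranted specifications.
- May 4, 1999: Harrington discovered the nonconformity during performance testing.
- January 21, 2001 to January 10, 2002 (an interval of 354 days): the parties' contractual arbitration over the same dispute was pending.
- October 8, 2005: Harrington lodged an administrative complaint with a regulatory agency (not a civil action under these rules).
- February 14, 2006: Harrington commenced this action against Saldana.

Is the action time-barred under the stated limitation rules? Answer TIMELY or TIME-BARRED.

The claim did not accrue until Harrington discovered the injury on May 4, 1999; the March 11, 1997 act date does not start the clock under the stated rule.
Adding the 6 years base period to May 4, 1999 gives a deadline of May 4, 2005, before any tolling.
The period was tolled for 354 days by the pending related arbitration (January 21, 2001 to January 10, 2002), pushing the deadline to April 23, 2006.
Nothing else in the chronology tolls or restarts the period.
Harrington filed on February 14, 2006, before the April 23, 2006 deadline, so the action is timely.

TIMELY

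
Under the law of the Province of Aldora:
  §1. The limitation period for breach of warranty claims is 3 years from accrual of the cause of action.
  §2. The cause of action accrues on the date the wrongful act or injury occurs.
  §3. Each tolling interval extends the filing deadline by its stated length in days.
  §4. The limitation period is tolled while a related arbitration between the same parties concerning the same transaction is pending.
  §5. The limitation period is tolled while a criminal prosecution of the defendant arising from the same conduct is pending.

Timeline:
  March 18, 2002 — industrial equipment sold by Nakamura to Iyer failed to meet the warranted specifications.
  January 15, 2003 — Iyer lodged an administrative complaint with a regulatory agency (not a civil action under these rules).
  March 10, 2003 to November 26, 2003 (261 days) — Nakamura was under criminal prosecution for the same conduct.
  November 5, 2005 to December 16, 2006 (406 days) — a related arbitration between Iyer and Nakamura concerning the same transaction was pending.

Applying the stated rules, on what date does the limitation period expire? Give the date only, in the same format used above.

January 14, 2007

The cause of action accrued on March 18, 2002, the date of the act.
3 years from March 18, 2002 is March 18, 2005.
Because the pending criminal prosecution ran from March 10, 2003 to November 26, 2003, the deadline is extended by 261 days to December 4, 2005.
The pending related arbitration from November 5, 2005 to December 16, 2006 tolled the period for 406 days, extending the deadline to January 14, 2007.
The other events in the timeline have no effect on the limitation period under the stated rules.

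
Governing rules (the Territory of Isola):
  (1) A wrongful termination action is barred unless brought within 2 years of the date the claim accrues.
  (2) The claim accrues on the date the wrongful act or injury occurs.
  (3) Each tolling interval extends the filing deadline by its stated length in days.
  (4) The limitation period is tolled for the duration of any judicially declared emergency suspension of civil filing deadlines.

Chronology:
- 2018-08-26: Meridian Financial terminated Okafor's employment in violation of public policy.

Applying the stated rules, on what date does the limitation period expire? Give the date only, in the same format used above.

The claim accrued on 2018-08-26, the date of the act.
2 years from 2018-08-26 is 2020-08-26.

2020-08-26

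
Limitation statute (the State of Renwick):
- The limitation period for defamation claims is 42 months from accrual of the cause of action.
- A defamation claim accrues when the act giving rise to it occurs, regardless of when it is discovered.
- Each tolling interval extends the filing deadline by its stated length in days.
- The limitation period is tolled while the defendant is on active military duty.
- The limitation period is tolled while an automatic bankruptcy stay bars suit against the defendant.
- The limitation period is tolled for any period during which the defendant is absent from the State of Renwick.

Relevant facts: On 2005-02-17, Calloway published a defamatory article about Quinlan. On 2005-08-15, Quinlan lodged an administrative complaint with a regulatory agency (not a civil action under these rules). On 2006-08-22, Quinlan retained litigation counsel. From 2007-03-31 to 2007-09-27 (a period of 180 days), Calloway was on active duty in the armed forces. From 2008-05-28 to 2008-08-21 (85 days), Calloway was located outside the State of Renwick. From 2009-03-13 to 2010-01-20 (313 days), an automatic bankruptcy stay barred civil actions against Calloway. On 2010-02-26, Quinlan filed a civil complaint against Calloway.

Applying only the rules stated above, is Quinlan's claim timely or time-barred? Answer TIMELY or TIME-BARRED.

The limitation period began to run on 2005-02-17.
Adding the 42 months base period to 2005-02-17 gives a deadline of 2008-08-17, before any tolling.
The period was tolled for 180 days by the defendant's active military service (2007-03-31 to 2007-09-27), pushing the deadline to 2009-02-13.
The period was tolled for 85 days by the defendant's absence from the jurisdiction (2008-05-28 to 2008-08-21), pushing the deadline to 2009-05-09.
The automatic bankruptcy stay from 2009-03-13 to 2010-01-20 tolled the period for 313 days, extending the deadline to 2010-03-18.
None of the other events listed affects the running of the period under the stated rules.
Quinlan filed on 2010-02-26, before the 2010-03-18 deadline, so the action is timely.

TIMELY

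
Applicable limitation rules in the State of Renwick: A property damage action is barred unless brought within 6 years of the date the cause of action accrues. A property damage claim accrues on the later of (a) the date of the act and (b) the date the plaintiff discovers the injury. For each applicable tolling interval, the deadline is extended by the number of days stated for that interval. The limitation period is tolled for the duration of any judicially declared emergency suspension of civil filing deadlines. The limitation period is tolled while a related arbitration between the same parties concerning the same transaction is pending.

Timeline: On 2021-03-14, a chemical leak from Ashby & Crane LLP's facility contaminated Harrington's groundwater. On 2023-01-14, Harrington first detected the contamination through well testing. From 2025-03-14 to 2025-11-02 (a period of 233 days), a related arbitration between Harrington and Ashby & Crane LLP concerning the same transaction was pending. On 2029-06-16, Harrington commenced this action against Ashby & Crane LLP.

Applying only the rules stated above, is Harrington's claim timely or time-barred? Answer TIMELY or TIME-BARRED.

TIMELY

Because discovery on 2023-01-14 post-dates the 2021-03-14 act, accrual under the later-of rule falls on 2023-01-14.
6 years from 2023-01-14 is 2029-01-14.
The period was tolled for 233 days by the pending related arbitration (2025-03-14 to 2025-11-02), pushing the deadline to 2029-09-04.
The 2029-06-16 filing precedes the 2029-09-04 deadline; the claim is timely.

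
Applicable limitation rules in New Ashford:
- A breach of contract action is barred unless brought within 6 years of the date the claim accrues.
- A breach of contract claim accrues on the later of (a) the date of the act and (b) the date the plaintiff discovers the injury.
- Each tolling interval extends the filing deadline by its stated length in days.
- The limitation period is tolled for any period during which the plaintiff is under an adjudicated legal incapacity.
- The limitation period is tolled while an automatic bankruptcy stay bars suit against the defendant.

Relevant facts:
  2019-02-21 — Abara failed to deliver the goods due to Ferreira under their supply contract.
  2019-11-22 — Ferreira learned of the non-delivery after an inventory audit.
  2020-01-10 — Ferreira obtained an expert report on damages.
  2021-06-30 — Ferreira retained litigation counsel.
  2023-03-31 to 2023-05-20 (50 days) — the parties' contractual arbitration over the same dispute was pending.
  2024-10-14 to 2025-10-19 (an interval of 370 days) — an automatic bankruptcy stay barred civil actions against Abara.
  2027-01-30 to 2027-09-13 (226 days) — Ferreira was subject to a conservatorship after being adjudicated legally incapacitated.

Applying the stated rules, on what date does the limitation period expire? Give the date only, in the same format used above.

Because discovery on 2019-11-22 post-dates the 2019-02-21 act, accrual under the later-of rule falls on 2019-11-22.
Adding the 6 years base period to 2019-11-22 gives a deadline of 2025-11-22, before any tolling.
The period was tolled for 370 days by the automatic bankruptcy stay (2024-10-14 to 2025-10-19), pushing the deadline to 2026-11-27.
By the time the plaintiff's legal incapacity began on 2027-01-30, the limitation period had already expired on 2026-11-27; that interval cannot revive it.
No stated provision tolls the period for a pending arbitration, so the interval from 2023-03-31 to 2023-05-20 has no effect on the deadline.
The other events in the timeline have no effect on the limitation period under the stated rules.

2026-11-27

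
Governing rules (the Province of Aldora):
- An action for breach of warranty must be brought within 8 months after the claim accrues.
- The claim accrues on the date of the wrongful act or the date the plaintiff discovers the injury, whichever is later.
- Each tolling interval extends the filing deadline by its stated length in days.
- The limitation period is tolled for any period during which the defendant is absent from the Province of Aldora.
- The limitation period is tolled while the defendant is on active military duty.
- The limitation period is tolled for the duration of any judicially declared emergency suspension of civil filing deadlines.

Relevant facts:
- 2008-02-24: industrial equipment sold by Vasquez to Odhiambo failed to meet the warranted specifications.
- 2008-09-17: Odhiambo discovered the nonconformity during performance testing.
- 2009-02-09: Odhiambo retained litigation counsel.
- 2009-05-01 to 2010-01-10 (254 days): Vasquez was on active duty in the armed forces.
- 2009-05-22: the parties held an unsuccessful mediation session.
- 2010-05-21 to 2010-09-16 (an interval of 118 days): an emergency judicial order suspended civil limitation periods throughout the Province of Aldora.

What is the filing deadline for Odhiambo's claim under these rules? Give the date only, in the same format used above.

2010-01-26

Because discovery on 2008-09-17 post-dates the 2008-02-24 act, accrual under the later-of rule falls on 2008-09-17.
Adding the 8 months base period to 2008-09-17 gives a deadline of 2009-05-17, before any tolling.
The defendant's active military service from 2009-05-01 to 2010-01-10 tolled the period for 254 days, extending the deadline to 2010-01-26.
The emergency suspension of filing deadlines starting 2010-05-21 came too late — the period had run on 2010-01-26 — and so does not extend the deadline.
The other events in the timeline have no effect on the limitation period under the stated rules.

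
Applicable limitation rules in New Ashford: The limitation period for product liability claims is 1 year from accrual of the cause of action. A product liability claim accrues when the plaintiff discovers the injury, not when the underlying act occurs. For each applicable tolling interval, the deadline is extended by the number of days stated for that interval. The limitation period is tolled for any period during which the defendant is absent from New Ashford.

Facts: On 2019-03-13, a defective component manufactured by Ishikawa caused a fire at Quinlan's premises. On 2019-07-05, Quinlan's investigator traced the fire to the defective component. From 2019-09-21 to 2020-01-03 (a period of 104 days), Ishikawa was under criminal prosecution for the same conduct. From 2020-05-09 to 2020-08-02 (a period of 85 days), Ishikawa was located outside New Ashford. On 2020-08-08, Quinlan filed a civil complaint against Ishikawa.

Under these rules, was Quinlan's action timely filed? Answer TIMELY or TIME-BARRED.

TIMELY

Under the discovery rule, the claim accrued on 2019-07-05, when Quinlan discovered the injury — not on the 2019-03-13 date of the underlying act.
The untolled deadline — 1 year after 2019-07-05 — is 2020-07-05.
Because the defendant's absence from the jurisdiction ran from 2020-05-09 to 2020-08-02, the deadline is extended by 85 days to 2020-09-28.
The pending criminal prosecution from 2019-09-21 to 2020-01-03 does not toll the period, because no stated rule makes a criminal prosecution a tolling event.
The 2020-08-08 filing precedes the 2020-09-28 deadline; the claim is timely.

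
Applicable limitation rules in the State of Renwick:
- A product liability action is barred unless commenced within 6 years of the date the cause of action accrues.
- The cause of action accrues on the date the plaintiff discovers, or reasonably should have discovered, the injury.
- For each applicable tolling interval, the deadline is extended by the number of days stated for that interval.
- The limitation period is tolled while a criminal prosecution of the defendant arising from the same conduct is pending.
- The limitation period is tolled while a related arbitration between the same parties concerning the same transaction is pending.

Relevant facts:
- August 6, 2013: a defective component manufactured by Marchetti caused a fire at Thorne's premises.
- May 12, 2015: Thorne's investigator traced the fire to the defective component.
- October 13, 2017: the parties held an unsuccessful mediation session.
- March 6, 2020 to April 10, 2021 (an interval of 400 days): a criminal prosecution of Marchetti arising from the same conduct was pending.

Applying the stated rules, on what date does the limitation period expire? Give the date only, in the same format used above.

The claim did not accrue until Thorne discovered the injury on May 12, 2015; the August 6, 2013 act date does not start the clock under the stated rule.
The untolled deadline — 6 years after May 12, 2015 — is May 12, 2021.
The period was tolled for 400 days by the pending criminal prosecution (March 6, 2020 to April 10, 2021), pushing the deadline to June 16, 2022.
None of the other events listed affects the running of the period under the stated rules.

June 16, 2022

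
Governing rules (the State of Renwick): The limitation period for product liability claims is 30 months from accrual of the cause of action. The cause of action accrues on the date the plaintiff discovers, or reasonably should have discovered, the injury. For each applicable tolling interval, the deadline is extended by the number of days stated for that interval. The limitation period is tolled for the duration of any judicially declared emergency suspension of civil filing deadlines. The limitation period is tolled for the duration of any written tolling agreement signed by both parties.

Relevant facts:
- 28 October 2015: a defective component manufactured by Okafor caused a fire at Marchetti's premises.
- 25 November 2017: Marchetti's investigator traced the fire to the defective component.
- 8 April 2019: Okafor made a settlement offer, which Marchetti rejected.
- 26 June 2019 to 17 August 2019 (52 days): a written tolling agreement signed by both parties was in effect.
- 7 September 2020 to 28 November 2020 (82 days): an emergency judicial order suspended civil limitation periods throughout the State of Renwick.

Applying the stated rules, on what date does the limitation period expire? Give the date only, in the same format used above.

Accrual is tied to discovery, so the period began on 25 November 2017 rather than on 28 October 2015 when the act occurred.
The untolled deadline — 30 months after 25 November 2017 — is 25 May 2020.
The period was tolled for 52 days by the written tolling agreement (26 June 2019 to 17 August 2019), pushing the deadline to 16 July 2020.
The emergency suspension of filing deadlines from 7 September 2020 to 28 November 2020 began after the period had already run on 16 July 2020, so it has no tolling effect.
None of the other events listed affects the running of the period under the stated rules.

16 July 2020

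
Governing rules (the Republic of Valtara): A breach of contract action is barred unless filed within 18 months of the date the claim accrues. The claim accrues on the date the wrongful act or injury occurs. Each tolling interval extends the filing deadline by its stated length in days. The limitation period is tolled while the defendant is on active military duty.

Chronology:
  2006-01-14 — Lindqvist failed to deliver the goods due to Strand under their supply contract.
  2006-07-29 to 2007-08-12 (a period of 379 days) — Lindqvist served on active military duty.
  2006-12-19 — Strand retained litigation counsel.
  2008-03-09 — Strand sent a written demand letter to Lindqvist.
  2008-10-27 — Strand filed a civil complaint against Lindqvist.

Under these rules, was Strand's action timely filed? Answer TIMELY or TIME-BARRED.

TIME-BARRED

The claim accrued on 2006-01-14, the date of the act.
18 months from 2006-01-14 is 2007-07-14.
Because the defendant's active military service ran from 2006-07-29 to 2007-08-12, the deadline is extended by 379 days to 2008-07-27.
Nothing else in the chronology tolls or restarts the period.
The 2008-10-27 filing falls after the 2008-07-27 deadline; the claim is time-barred.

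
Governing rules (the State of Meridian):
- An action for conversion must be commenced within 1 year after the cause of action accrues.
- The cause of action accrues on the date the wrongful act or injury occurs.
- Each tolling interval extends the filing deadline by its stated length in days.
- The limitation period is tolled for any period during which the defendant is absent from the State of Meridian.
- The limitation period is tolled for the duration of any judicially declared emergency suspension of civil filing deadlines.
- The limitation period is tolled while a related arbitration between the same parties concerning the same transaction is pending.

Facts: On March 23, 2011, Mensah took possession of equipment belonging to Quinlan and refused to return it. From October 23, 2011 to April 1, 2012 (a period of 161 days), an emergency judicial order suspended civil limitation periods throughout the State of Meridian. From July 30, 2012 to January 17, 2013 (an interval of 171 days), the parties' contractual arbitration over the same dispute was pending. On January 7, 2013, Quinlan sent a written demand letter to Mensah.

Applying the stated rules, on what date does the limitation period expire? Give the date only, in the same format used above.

The claim accrued on March 23, 2011, when the wrongful act occurred.
Adding the 1 year base period to March 23, 2011 gives a deadline of March 23, 2012, before any tolling.
Because the emergency suspension of filing deadlines ran from October 23, 2011 to April 1, 2012, the deadline is extended by 161 days to August 31, 2012.
The period was tolled for 171 days by the pending related arbitration (July 30, 2012 to January 17, 2013), pushing the deadline to February 18, 2013.
The other events in the timeline have no effect on the limitation period under the stated rules.

February 18, 2013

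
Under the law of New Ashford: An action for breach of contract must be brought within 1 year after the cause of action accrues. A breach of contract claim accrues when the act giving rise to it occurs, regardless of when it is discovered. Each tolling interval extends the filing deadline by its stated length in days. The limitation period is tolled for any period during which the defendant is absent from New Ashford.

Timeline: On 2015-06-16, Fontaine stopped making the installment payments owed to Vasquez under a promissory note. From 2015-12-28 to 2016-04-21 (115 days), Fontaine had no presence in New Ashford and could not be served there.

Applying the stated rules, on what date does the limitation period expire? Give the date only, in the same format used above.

2016-10-09

The cause of action accrued on 2015-06-16, the date of the act.
The untolled deadline — 1 year after 2015-06-16 — is 2016-06-16.
The period was tolled for 115 days by the defendant's absence from the jurisdiction (2015-12-28 to 2016-04-21), pushing the deadline to 2016-10-09.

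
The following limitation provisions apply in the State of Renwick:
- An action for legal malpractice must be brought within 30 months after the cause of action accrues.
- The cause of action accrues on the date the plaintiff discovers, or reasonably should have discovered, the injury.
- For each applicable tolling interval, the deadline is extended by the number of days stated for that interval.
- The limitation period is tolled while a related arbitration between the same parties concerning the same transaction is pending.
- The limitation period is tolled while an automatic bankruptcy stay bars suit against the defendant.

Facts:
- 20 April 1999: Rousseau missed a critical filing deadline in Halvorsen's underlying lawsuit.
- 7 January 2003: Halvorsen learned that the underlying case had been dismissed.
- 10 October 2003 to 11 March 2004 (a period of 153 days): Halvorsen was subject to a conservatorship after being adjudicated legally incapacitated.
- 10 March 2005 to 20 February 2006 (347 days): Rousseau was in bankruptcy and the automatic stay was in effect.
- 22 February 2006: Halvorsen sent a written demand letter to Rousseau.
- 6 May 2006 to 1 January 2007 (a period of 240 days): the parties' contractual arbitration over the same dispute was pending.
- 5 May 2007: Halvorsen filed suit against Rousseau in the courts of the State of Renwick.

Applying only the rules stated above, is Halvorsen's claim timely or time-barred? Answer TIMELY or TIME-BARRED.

TIME-BARRED

Accrual is tied to discovery, so the period began on 7 January 2003 rather than on 20 April 1999 when the act occurred.
The untolled deadline — 30 months after 7 January 2003 — is 7 July 2005.
Because the automatic bankruptcy stay ran from 10 March 2005 to 20 February 2006, the deadline is extended by 347 days to 19 June 2006.
The period was tolled for 240 days by the pending related arbitration (6 May 2006 to 1 January 2007), pushing the deadline to 14 February 2007.
The plaintiff's legal incapacity from 10 October 2003 to 11 March 2004 does not toll the period, because no stated rule makes the plaintiff's incapacity a tolling event.
Nothing else in the chronology tolls or restarts the period.
Filing on 5 May 2007 missed the 14 February 2007 deadline — the action is time-barred.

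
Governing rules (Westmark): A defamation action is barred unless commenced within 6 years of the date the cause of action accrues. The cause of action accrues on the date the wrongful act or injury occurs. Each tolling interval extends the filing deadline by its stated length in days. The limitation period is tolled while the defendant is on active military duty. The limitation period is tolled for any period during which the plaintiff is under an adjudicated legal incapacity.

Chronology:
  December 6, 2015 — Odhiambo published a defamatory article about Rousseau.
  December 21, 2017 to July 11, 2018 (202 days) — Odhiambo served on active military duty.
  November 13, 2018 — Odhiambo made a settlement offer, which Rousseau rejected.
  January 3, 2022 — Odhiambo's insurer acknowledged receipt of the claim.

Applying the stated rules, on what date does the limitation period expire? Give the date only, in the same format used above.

June 26, 2022

The limitation period began to run on December 6, 2015.
6 years from December 6, 2015 is December 6, 2021.
The defendant's active military service from December 21, 2017 to July 11, 2018 tolled the period for 202 days, extending the deadline to June 26, 2022.
Nothing else in the chronology tolls or restarts the period.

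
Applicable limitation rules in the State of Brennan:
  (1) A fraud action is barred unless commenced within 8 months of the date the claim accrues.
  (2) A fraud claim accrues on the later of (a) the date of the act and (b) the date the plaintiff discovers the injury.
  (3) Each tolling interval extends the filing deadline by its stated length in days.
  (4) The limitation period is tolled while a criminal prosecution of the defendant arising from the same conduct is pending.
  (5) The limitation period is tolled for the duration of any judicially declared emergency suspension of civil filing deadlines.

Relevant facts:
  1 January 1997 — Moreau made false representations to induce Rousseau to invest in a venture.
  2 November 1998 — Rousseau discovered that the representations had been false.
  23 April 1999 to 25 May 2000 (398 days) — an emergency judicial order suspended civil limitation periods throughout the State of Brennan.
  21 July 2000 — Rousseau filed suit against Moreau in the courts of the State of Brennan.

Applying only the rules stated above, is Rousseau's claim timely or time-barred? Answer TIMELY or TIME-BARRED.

The claim accrued on 2 November 1998 — the later of the 1 January 1997 act and the 2 November 1998 discovery.
The untolled deadline — 8 months after 2 November 1998 — is 2 July 1999.
The emergency suspension of filing deadlines from 23 April 1999 to 25 May 2000 tolled the period for 398 days, extending the deadline to 3 August 2000.
Filing on 21 July 2000 beat the 3 August 2000 deadline — the action is timely.

TIMELY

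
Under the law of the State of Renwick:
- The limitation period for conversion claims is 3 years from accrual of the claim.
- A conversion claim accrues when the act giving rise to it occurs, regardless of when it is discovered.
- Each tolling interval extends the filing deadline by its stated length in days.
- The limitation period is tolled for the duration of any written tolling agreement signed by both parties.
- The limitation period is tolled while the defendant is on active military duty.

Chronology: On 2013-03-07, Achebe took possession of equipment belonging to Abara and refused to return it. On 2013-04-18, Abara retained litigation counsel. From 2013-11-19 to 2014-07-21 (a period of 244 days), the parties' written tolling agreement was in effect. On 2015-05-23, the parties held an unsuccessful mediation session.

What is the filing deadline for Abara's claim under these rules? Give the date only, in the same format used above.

The claim accrued on 2013-03-07, the date of the act.
Adding the 3 years base period to 2013-03-07 gives a deadline of 2016-03-07, before any tolling.
The written tolling agreement from 2013-11-19 to 2014-07-21 tolled the period for 244 days, extending the deadline to 2016-11-06.
The other events in the timeline have no effect on the limitation period under the stated rules.

2016-11-06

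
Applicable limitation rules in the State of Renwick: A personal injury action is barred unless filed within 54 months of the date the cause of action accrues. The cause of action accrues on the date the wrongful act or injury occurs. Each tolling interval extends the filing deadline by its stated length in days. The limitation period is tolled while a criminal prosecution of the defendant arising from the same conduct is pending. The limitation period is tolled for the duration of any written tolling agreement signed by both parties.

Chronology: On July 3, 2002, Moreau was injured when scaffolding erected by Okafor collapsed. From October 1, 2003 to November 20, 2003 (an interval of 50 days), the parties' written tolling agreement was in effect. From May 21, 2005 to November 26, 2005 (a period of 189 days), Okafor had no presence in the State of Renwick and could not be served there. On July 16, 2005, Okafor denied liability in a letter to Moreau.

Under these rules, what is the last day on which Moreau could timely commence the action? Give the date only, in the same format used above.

The limitation period began to run on July 3, 2002.
Adding the 54 months base period to July 3, 2002 gives a deadline of January 3, 2007, before any tolling.
The written tolling agreement from October 1, 2003 to November 20, 2003 tolled the period for 50 days, extending the deadline to February 22, 2007.
No stated provision tolls the period for the defendant's absence, so the interval from May 21, 2005 to November 26, 2005 has no effect on the deadline.
Nothing else in the chronology tolls or restarts the period.

February 22, 2007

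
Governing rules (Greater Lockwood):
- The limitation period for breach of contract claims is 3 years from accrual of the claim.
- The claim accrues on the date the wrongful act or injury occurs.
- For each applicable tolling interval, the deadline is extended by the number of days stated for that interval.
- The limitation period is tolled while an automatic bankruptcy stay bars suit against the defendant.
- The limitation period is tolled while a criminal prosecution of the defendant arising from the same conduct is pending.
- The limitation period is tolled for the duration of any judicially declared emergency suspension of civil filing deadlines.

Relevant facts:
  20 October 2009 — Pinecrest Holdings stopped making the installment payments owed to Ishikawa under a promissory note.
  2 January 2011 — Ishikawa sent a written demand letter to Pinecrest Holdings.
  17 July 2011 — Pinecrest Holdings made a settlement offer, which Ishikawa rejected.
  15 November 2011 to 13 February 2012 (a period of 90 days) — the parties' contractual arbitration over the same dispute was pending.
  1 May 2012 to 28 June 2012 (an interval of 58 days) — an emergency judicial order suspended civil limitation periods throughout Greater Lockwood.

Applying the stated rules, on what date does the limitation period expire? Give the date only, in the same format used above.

17 December 2012

The claim accrued on 20 October 2009, the date of the act.
The untolled deadline — 3 years after 20 October 2009 — is 20 October 2012.
Because the emergency suspension of filing deadlines ran from 1 May 2012 to 28 June 2012, the deadline is extended by 58 days to 17 December 2012.
Although a pending arbitration ran from 15 November 2011 to 13 February 2012, the stated rules do not make that a tolling event, so it is disregarded.
Nothing else in the chronology tolls or restarts the period.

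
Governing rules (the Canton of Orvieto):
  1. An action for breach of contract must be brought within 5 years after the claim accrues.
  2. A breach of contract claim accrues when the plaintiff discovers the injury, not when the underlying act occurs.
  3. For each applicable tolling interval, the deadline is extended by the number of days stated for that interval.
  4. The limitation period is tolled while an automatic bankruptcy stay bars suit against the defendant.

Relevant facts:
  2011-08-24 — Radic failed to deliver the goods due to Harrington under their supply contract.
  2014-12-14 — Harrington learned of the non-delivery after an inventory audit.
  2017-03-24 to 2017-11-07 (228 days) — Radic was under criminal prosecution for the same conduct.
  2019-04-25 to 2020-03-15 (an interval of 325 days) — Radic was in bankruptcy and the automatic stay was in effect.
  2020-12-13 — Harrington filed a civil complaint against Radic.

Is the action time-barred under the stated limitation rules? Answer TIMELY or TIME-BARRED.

The claim did not accrue until Harrington discovered the injury on 2014-12-14; the 2011-08-24 act date does not start the clock under the stated rule.
The untolled deadline — 5 years after 2014-12-14 — is 2019-12-14.
Because the automatic bankruptcy stay ran from 2019-04-25 to 2020-03-15, the deadline is extended by 325 days to 2020-11-03.
The pending criminal prosecution from 2017-03-24 to 2017-11-07 does not toll the period, because no stated rule makes a criminal prosecution a tolling event.
Harrington filed on 2020-12-13, after the 2020-11-03 deadline, so the action is time-barred.

TIME-BARRED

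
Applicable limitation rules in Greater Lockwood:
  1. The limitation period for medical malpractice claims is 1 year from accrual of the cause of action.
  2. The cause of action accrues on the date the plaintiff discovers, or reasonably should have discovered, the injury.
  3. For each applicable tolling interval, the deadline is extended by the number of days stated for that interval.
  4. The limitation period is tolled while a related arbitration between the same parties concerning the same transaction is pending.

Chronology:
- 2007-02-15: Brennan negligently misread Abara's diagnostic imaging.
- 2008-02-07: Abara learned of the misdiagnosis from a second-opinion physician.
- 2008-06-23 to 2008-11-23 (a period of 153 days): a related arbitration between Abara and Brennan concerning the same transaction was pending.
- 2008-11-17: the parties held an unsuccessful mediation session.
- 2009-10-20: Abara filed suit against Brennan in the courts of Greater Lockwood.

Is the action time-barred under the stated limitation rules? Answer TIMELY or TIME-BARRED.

The claim did not accrue until Abara discovered the injury on 2008-02-07; the 2007-02-15 act date does not start the clock under the stated rule.
Adding the 1 year base period to 2008-02-07 gives a deadline of 2009-02-07, before any tolling.
Because the pending related arbitration ran from 2008-06-23 to 2008-11-23, the deadline is extended by 153 days to 2009-07-10.
None of the other events listed affects the running of the period under the stated rules.
Abara filed on 2009-10-20, after the 2009-07-10 deadline, so the action is time-barred.

TIME-BARRED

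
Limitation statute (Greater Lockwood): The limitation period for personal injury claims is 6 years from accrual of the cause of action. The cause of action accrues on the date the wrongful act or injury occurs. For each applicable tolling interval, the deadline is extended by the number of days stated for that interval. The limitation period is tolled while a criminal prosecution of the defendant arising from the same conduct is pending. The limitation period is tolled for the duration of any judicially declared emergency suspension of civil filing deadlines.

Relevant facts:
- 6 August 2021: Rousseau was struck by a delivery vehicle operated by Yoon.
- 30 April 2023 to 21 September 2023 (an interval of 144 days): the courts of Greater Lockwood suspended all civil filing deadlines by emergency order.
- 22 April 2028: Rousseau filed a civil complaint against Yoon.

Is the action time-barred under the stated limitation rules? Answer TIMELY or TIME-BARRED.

The claim accrued on 6 August 2021, when the wrongful act occurred.
6 years from 6 August 2021 is 6 August 2027.
Because the emergency suspension of filing deadlines ran from 30 April 2023 to 21 September 2023, the deadline is extended by 144 days to 28 December 2027.
Filing on 22 April 2028 missed the 28 December 2027 deadline — the action is time-barred.

TIME-BARRED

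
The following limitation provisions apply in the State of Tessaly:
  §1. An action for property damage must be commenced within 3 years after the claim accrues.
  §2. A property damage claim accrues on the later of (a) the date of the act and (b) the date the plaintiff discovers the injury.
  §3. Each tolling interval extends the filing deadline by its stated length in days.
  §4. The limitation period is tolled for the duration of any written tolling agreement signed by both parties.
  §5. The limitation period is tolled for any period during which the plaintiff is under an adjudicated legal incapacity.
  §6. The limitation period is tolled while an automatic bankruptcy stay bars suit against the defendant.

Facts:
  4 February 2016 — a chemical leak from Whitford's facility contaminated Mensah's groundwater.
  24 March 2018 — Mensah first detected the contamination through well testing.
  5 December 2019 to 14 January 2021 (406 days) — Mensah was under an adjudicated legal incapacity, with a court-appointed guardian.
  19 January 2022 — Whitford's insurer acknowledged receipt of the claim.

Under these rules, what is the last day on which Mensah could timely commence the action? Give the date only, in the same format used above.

4 May 2022

Taking the later of the act (4 February 2016) and discovery (24 March 2018), the claim accrued on 24 March 2018.
3 years from 24 March 2018 is 24 March 2021.
The period was tolled for 406 days by the plaintiff's legal incapacity (5 December 2019 to 14 January 2021), pushing the deadline to 4 May 2022.
None of the other events listed affects the running of the period under the stated rules.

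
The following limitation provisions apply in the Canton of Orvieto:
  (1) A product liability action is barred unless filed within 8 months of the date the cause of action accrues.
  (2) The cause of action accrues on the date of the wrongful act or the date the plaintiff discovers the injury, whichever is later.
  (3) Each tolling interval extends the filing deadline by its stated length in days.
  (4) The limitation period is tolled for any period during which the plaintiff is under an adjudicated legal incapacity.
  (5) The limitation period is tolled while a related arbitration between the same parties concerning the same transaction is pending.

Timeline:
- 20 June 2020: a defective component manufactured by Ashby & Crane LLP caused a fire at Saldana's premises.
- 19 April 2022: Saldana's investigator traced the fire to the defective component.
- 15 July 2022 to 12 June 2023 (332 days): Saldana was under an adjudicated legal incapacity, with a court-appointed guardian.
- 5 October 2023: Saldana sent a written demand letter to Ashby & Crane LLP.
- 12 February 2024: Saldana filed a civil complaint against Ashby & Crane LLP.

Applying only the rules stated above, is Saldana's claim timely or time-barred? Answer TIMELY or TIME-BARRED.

Taking the later of the act (20 June 2020) and discovery (19 April 2022), the claim accrued on 19 April 2022.
Adding the 8 months base period to 19 April 2022 gives a deadline of 19 December 2022, before any tolling.
The plaintiff's legal incapacity from 15 July 2022 to 12 June 2023 tolled the period for 332 days, extending the deadline to 16 November 2023.
Nothing else in the chronology tolls or restarts the period.
Filing on 12 February 2024 missed the 16 November 2023 deadline — the action is time-barred.

TIME-BARRED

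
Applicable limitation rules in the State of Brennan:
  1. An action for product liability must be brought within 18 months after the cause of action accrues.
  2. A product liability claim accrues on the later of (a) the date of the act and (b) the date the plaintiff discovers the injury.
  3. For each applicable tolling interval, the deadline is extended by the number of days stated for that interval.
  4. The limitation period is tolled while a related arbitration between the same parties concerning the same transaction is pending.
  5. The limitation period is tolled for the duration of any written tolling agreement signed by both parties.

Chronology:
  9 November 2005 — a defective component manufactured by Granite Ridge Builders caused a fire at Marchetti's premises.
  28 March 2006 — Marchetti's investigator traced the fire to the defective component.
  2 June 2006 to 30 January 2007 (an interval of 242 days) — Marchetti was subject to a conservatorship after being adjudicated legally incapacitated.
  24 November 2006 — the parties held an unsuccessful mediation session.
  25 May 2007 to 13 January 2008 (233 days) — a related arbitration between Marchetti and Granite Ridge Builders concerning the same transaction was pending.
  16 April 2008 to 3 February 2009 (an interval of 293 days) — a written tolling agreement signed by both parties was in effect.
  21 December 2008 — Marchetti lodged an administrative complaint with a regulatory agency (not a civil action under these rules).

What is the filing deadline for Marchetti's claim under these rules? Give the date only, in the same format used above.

7 March 2009

Taking the later of the act (9 November 2005) and discovery (28 March 2006), the claim accrued on 28 March 2006.
The untolled deadline — 18 months after 28 March 2006 — is 28 September 2007.
The period was tolled for 233 days by the pending related arbitration (25 May 2007 to 13 January 2008), pushing the deadline to 18 May 2008.
The period was tolled for 293 days by the written tolling agreement (16 April 2008 to 3 February 2009), pushing the deadline to 7 March 2009.
Although the plaintiff's incapacity ran from 2 June 2006 to 30 January 2007, the stated rules do not make that a tolling event, so it is disregarded.
Nothing else in the chronology tolls or restarts the period.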